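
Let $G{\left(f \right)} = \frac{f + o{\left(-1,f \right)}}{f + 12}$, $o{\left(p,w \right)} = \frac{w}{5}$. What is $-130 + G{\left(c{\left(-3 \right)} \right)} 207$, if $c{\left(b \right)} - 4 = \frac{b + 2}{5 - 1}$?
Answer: $- \frac{496}{7} \approx -70.857$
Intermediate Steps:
$o{\left(p,w \right)} = \frac{w}{5}$ ($o{\left(p,w \right)} = w \frac{1}{5} = \frac{w}{5}$)
$c{\left(b \right)} = \frac{9}{2} + \frac{b}{4}$ ($c{\left(b \right)} = 4 + \frac{b + 2}{5 - 1} = 4 + \frac{2 + b}{4} = 4 + \left(2 + b\right) \frac{1}{4} = 4 + \left(\frac{1}{2} + \frac{b}{4}\right) = \frac{9}{2} + \frac{b}{4}$)
$G{\left(f \right)} = \frac{6 f}{5 \left(12 + f\right)}$ ($G{\left(f \right)} = \frac{f + \frac{f}{5}}{f + 12} = \frac{\frac{6}{5} f}{12 + f} = \frac{6 f}{5 \left(12 + f\right)}$)
$-130 + G{\left(c{\left(-3 \right)} \right)} 207 = -130 + \frac{6 \left(\frac{9}{2} + \frac{1}{4} \left(-3\right)\right)}{5 \left(12 + \left(\frac{9}{2} + \frac{1}{4} \left(-3\right)\right)\right)} 207 = -130 + \frac{6 \left(\frac{9}{2} - \frac{3}{4}\right)}{5 \left(12 + \left(\frac{9}{2} - \frac{3}{4}\right)\right)} 207 = -130 + \frac{6}{5} \cdot \frac{15}{4} \frac{1}{12 + \frac{15}{4}} \cdot 207 = -130 + \frac{6}{5} \cdot \frac{15}{4} \frac{1}{\frac{63}{4}} \cdot 207 = -130 + \frac{6}{5} \cdot \frac{15}{4} \cdot \frac{4}{63} \cdot 207 = -130 + \frac{2}{7} \cdot 207 = -130 + \frac{414}{7} = - \frac{496}{7}$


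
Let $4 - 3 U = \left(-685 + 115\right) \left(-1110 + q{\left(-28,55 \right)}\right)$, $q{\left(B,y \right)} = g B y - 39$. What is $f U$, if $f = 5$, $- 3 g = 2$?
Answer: $-116210$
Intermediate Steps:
$g = - \frac{2}{3}$ ($g = \left(- \frac{1}{3}\right) 2 = - \frac{2}{3} \approx -0.66667$)
$q{\left(B,y \right)} = -39 - \frac{2 B y}{3}$ ($q{\left(B,y \right)} = - \frac{2 B}{3} y - 39 = - \frac{2 B y}{3} - 39 = -39 - \frac{2 B y}{3}$)
$U = -23242$ ($U = \frac{4}{3} - \frac{\left(-685 + 115\right) \left(-1110 - \left(39 - \frac{3080}{3}\right)\right)}{3} = \frac{4}{3} - \frac{\left(-570\right) \left(-1110 + \left(-39 + \frac{3080}{3}\right)\right)}{3} = \frac{4}{3} - \frac{\left(-570\right) \left(-1110 + \frac{2963}{3}\right)}{3} = \frac{4}{3} - \frac{\left(-570\right) \left(- \frac{367}{3}\right)}{3} = \frac{4}{3} - \frac{69730}{3} = -23242$)
$f U = 5 \left(-23242\right) = -116210$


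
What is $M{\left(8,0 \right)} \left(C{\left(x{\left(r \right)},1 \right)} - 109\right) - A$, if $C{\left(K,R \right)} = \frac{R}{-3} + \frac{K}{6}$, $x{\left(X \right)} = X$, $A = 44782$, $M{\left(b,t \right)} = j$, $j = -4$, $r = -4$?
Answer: $-44342$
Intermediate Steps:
$M{\left(b,t \right)} = -4$
$C{\left(K,R \right)} = - \frac{R}{3} + \frac{K}{6}$ ($C{\left(K,R \right)} = R \left(- \frac{1}{3}\right) + K \frac{1}{6} = - \frac{R}{3} + \frac{K}{6}$)
$M{\left(8,0 \right)} \left(C{\left(x{\left(r \right)},1 \right)} - 109\right) - A = - 4 \left(\left(\left(- \frac{1}{3}\right) 1 + \frac{1}{6} \left(-4\right)\right) - 109\right) - 44782 = - 4 \left(\left(- \frac{1}{3} - \frac{2}{3}\right) - 109\right) - 44782 = - 4 \left(-1 - 109\right) - 44782 = \left(-4\right) \left(-110\right) - 44782 = 440 - 44782 = -44342$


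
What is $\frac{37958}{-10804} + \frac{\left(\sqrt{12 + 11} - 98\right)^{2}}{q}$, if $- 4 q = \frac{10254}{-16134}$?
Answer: $\frac{559333925713}{9232018} - \frac{2108176 \sqrt{23}}{1709} \approx 54670.0$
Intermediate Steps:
$q = \frac{1709}{10756}$ ($q = - \frac{10254 \frac{1}{-16134}}{4} = - \frac{10254 \left(- \frac{1}{16134}\right)}{4} = \left(- \frac{1}{4}\right) \left(- \frac{1709}{2689}\right) = \frac{1709}{10756} \approx 0.15889$)
$\frac{37958}{-10804} + \frac{\left(\sqrt{12 + 11} - 98\right)^{2}}{q} = \frac{37958}{-10804} + \frac{\left(\sqrt{12 + 11} - 98\right)^{2}}{\frac{1709}{10756}} = 37958 \left(- \frac{1}{10804}\right) + \left(\sqrt{23} - 98\right)^{2} \cdot \frac{10756}{1709} = - \frac{18979}{5402} + \left(-98 + \sqrt{23}\right)^{2} \cdot \frac{10756}{1709} = - \frac{18979}{5402} + \frac{10756 \left(-98 + \sqrt{23}\right)^{2}}{1709}$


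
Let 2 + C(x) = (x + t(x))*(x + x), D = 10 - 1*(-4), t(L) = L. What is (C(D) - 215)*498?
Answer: 282366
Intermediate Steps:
D = 14 (D = 10 + 4 = 14)
C(x) = -2 + 4*x² (C(x) = -2 + (x + x)*(x + x) = -2 + (2*x)*(2*x) = -2 + 4*x²)
(C(D) - 215)*498 = ((-2 + 4*14²) - 215)*498 = ((-2 + 4*196) - 215)*498 = ((-2 + 784) - 215)*498 = (782 - 215)*498 = 567*498 = 282366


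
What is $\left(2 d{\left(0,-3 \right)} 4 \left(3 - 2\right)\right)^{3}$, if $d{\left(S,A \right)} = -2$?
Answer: $-4096$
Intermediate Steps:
$\left(2 d{\left(0,-3 \right)} 4 \left(3 - 2\right)\right)^{3} = \left(2 \left(-2\right) 4 \left(3 - 2\right)\right)^{3} = \left(- 4 \cdot 4 \cdot 1\right)^{3} = \left(\left(-4\right) 4\right)^{3} = \left(-16\right)^{3} = -4096$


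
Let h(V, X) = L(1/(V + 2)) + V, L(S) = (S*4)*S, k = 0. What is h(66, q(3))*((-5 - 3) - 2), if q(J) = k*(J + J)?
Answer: -381485/578 ≈ -660.01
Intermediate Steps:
q(J) = 0 (q(J) = 0*(J + J) = 0*(2*J) = 0)
L(S) = 4*S**2 (L(S) = (4*S)*S = 4*S**2)
h(V, X) = V + 4/(2 + V)**2 (h(V, X) = 4*(1/(V + 2))**2 + V = 4*(1/(2 + V))**2 + V = 4/(2 + V)**2 + V = V + 4/(2 + V)**2)
h(66, q(3))*((-5 - 3) - 2) = (66 + 4/(2 + 66)**2)*((-5 - 3) - 2) = (66 + 4/68**2)*(-8 - 2) = (66 + 4*(1/4624))*(-10) = (66 + 1/1156)*(-10) = (76297/1156)*(-10) = -381485/578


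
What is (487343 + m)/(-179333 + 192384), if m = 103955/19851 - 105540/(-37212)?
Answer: 30000333468193/803392818501 ≈ 37.342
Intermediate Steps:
m = 496954000/61557951 (m = 103955*(1/19851) - 105540*(-1/37212) = 103955/19851 + 8795/3101 = 496954000/61557951 ≈ 8.0730)
(487343 + m)/(-179333 + 192384) = (487343 + 496954000/61557951)/(-179333 + 192384) = (30000333468193/61557951)/13051 = (30000333468193/61557951)*(1/13051) = 30000333468193/803392818501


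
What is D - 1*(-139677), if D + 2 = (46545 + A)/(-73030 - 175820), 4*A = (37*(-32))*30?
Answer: 772401913/5530 ≈ 1.3967e+5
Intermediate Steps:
A = -8880 (A = ((37*(-32))*30)/4 = (-1184*30)/4 = (1/4)*(-35520) = -8880)
D = -11897/5530 (D = -2 + (46545 - 8880)/(-73030 - 175820) = -2 + 37665/(-248850) = -2 + 37665*(-1/248850) = -2 - 837/5530 = -11897/5530 ≈ -2.1514)
D - 1*(-139677) = -11897/5530 - 1*(-139677) = -11897/5530 + 139677 = 772401913/5530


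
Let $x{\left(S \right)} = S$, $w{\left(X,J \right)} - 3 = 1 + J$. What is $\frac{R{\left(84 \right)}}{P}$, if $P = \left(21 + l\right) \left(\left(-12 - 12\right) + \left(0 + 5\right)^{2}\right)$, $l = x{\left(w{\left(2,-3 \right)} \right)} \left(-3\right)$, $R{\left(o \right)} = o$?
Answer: $\frac{14}{3} \approx 4.6667$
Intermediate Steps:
$w{\left(X,J \right)} = 4 + J$ ($w{\left(X,J \right)} = 3 + \left(1 + J\right) = 4 + J$)
$l = -3$ ($l = \left(4 - 3\right) \left(-3\right) = 1 \left(-3\right) = -3$)
$P = 18$ ($P = \left(21 - 3\right) \left(\left(-12 - 12\right) + \left(0 + 5\right)^{2}\right) = 18 \left(-24 + 5^{2}\right) = 18 \left(-24 + 25\right) = 18 \cdot 1 = 18$)
$\frac{R{\left(84 \right)}}{P} = \frac{84}{18} = 84 \cdot \frac{1}{18} = \frac{14}{3}$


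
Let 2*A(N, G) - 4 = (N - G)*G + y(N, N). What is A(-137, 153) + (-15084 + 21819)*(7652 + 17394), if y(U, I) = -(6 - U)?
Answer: 337325111/2 ≈ 1.6866e+8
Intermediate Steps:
y(U, I) = -6 + U
A(N, G) = -1 + N/2 + G*(N - G)/2 (A(N, G) = 2 + ((N - G)*G + (-6 + N))/2 = 2 + (G*(N - G) + (-6 + N))/2 = 2 + (-6 + N + G*(N - G))/2 = 2 + (-3 + N/2 + G*(N - G)/2) = -1 + N/2 + G*(N - G)/2)
A(-137, 153) + (-15084 + 21819)*(7652 + 17394) = (-1 + (1/2)*(-137) - 1/2*153**2 + (1/2)*153*(-137)) + (-15084 + 21819)*(7652 + 17394) = (-1 - 137/2 - 1/2*23409 - 20961/2) + 6735*25046 = (-1 - 137/2 - 23409/2 - 20961/2) + 168684810 = -44509/2 + 168684810 = 337325111/2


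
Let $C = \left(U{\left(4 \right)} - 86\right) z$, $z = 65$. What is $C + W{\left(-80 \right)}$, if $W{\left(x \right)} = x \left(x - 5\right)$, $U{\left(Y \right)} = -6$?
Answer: $820$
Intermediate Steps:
$W{\left(x \right)} = x \left(-5 + x\right)$ ($W{\left(x \right)} = x \left(x - 5\right) = x \left(-5 + x\right)$)
$C = -5980$ ($C = \left(-6 - 86\right) 65 = \left(-92\right) 65 = -5980$)
$C + W{\left(-80 \right)} = -5980 - 80 \left(-5 - 80\right) = -5980 - -6800 = -5980 + 6800 = 820$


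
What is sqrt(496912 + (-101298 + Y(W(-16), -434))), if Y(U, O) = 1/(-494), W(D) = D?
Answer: 7*sqrt(1970286890)/494 ≈ 628.98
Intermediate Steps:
Y(U, O) = -1/494
sqrt(496912 + (-101298 + Y(W(-16), -434))) = sqrt(496912 + (-101298 - 1/494)) = sqrt(496912 - 50041213/494) = sqrt(195433315/494) = 7*sqrt(1970286890)/494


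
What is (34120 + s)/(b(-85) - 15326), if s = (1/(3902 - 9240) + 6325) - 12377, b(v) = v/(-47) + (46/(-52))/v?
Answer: -457721433065/249900462173 ≈ -1.8316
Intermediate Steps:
b(v) = -23/(26*v) - v/47 (b(v) = v*(-1/47) + (46*(-1/52))/v = -v/47 - 23/(26*v) = -23/(26*v) - v/47)
s = -32305577/5338 (s = (1/(-5338) + 6325) - 12377 = (-1/5338 + 6325) - 12377 = 33762849/5338 - 12377 = -32305577/5338 ≈ -6052.0)
(34120 + s)/(b(-85) - 15326) = (34120 - 32305577/5338)/((-23/26/(-85) - 1/47*(-85)) - 15326) = 149826983/(5338*((-23/26*(-1/85) + 85/47) - 15326)) = 149826983/(5338*((23/2210 + 85/47) - 15326)) = 149826983/(5338*(188931/103870 - 15326)) = 149826983/(5338*(-1591722689/103870)) = (149826983/5338)*(-103870/1591722689) = -457721433065/249900462173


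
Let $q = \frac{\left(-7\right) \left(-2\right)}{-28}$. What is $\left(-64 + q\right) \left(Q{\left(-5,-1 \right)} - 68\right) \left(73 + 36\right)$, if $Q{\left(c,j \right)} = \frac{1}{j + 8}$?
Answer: $\frac{6678975}{14} \approx 4.7707 \cdot 10^{5}$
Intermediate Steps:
$q = - \frac{1}{2}$ ($q = 14 \left(- \frac{1}{28}\right) = - \frac{1}{2} \approx -0.5$)
$Q{\left(c,j \right)} = \frac{1}{8 + j}$
$\left(-64 + q\right) \left(Q{\left(-5,-1 \right)} - 68\right) \left(73 + 36\right) = \left(-64 - \frac{1}{2}\right) \left(\frac{1}{8 - 1} - 68\right) \left(73 + 36\right) = - \frac{129 \left(\frac{1}{7} - 68\right)}{2} \cdot 109 = \left(- \frac{129}{2}\right) \left(- \frac{475}{7}\right) 109 = \frac{61275}{14} \cdot 109 = \frac{6678975}{14}$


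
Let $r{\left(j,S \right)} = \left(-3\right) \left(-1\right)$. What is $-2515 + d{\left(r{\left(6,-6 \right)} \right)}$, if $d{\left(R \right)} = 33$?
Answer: $-2482$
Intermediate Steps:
$r{\left(j,S \right)} = 3$
$-2515 + d{\left(r{\left(6,-6 \right)} \right)} = -2515 + 33 = -2482$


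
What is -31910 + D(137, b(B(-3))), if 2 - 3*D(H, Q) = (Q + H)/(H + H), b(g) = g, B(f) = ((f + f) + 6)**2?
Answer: -63819/2 ≈ -31910.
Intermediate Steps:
B(f) = (6 + 2*f)**2 (B(f) = (2*f + 6)**2 = (6 + 2*f)**2)
D(H, Q) = 2/3 - (H + Q)/(6*H) (D(H, Q) = 2/3 - (Q + H)/(3*(H + H)) = 2/3 - (H + Q)/(3*(2*H)) = 2/3 - (H + Q)*1/(2*H)/3 = 2/3 - (H + Q)/(6*H))
-31910 + D(137, b(B(-3))) = -31910 + (1/6)*(-4*(3 - 3)**2 + 3*137)/137 = -31910 + (1/6)*(1/137)*(-4*0**2 + 411) = -31910 + (1/6)*(1/137)*(-4*0 + 411) = -31910 + (1/6)*(1/137)*(-1*0 + 411) = -31910 + (1/6)*(1/137)*(0 + 411) = -31910 + (1/6)*(1/137)*411 = -31910 + 1/2 = -63819/2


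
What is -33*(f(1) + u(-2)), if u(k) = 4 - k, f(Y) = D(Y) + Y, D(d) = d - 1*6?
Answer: -66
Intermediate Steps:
D(d) = -6 + d (D(d) = d - 6 = -6 + d)
f(Y) = -6 + 2*Y (f(Y) = (-6 + Y) + Y = -6 + 2*Y)
-33*(f(1) + u(-2)) = -33*((-6 + 2*1) + (4 - 1*(-2))) = -33*((-6 + 2) + (4 + 2)) = -33*(-4 + 6) = -33*2 = -66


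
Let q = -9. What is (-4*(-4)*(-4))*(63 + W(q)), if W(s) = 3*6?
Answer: -5184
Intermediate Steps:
W(s) = 18
(-4*(-4)*(-4))*(63 + W(q)) = (-4*(-4)*(-4))*(63 + 18) = (16*(-4))*81 = -64*81 = -5184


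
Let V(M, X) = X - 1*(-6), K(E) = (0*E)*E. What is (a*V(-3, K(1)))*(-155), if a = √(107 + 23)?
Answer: -930*√130 ≈ -10604.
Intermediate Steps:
K(E) = 0 (K(E) = 0*E = 0)
a = √130 ≈ 11.402
V(M, X) = 6 + X (V(M, X) = X + 6 = 6 + X)
(a*V(-3, K(1)))*(-155) = (√130*(6 + 0))*(-155) = (√130*6)*(-155) = (6*√130)*(-155) = -930*√130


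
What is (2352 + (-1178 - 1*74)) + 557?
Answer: 1657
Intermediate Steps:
(2352 + (-1178 - 1*74)) + 557 = (2352 + (-1178 - 74)) + 557 = (2352 - 1252) + 557 = 1100 + 557 = 1657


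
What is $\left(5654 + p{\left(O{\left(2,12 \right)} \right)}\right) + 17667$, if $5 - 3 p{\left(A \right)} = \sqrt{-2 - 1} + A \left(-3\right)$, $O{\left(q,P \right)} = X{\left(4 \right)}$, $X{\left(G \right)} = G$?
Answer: $\frac{69980}{3} - \frac{i \sqrt{3}}{3} \approx 23327.0 - 0.57735 i$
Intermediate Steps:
$O{\left(q,P \right)} = 4$
$p{\left(A \right)} = \frac{5}{3} + A - \frac{i \sqrt{3}}{3}$ ($p{\left(A \right)} = \frac{5}{3} - \frac{\sqrt{-2 - 1} + A \left(-3\right)}{3} = \frac{5}{3} - \frac{\sqrt{-3} - 3 A}{3} = \frac{5}{3} - \frac{i \sqrt{3} - 3 A}{3} = \frac{5}{3} - \frac{- 3 A + i \sqrt{3}}{3} = \frac{5}{3} + \left(A - \frac{i \sqrt{3}}{3}\right) = \frac{5}{3} + A - \frac{i \sqrt{3}}{3}$)
$\left(5654 + p{\left(O{\left(2,12 \right)} \right)}\right) + 17667 = \left(5654 + \left(\frac{5}{3} + 4 - \frac{i \sqrt{3}}{3}\right)\right) + 17667 = \left(5654 + \left(\frac{17}{3} - \frac{i \sqrt{3}}{3}\right)\right) + 17667 = \left(\frac{16979}{3} - \frac{i \sqrt{3}}{3}\right) + 17667 = \frac{69980}{3} - \frac{i \sqrt{3}}{3}$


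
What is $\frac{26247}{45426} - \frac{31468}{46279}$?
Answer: $- \frac{71593485}{700756618} \approx -0.10217$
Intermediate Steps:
$\frac{26247}{45426} - \frac{31468}{46279} = 26247 \cdot \frac{1}{45426} - \frac{31468}{46279} = \frac{8749}{15142} - \frac{31468}{46279} = - \frac{71593485}{700756618}$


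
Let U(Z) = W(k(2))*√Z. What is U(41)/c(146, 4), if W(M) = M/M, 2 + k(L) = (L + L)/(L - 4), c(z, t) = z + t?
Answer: √41/150 ≈ 0.042687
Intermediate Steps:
c(z, t) = t + z
k(L) = -2 + 2*L/(-4 + L) (k(L) = -2 + (L + L)/(L - 4) = -2 + (2*L)/(-4 + L) = -2 + 2*L/(-4 + L))
W(M) = 1
U(Z) = √Z (U(Z) = 1*√Z = √Z)
U(41)/c(146, 4) = √41/(4 + 146) = √41/150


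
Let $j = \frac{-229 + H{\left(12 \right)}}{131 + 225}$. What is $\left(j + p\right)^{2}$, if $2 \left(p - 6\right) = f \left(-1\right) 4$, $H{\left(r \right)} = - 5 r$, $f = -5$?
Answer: $\frac{29235649}{126736} \approx 230.68$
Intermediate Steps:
$j = - \frac{289}{356}$ ($j = \frac{-229 - 60}{131 + 225} = \frac{-229 - 60}{356} = \left(-289\right) \frac{1}{356} = - \frac{289}{356} \approx -0.8118$)
$p = 16$ ($p = 6 + \frac{\left(-5\right) \left(-1\right) 4}{2} = 6 + \frac{5 \cdot 4}{2} = 6 + \frac{1}{2} \cdot 20 = 6 + 10 = 16$)
$\left(j + p\right)^{2} = \left(- \frac{289}{356} + 16\right)^{2} = \left(\frac{5407}{356}\right)^{2} = \frac{29235649}{126736}$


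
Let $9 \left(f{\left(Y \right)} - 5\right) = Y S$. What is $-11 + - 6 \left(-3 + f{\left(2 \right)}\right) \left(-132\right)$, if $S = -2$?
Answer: $1221$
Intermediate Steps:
$f{\left(Y \right)} = 5 - \frac{2 Y}{9}$ ($f{\left(Y \right)} = 5 + \frac{Y \left(-2\right)}{9} = 5 + \frac{\left(-2\right) Y}{9} = 5 - \frac{2 Y}{9}$)
$-11 + - 6 \left(-3 + f{\left(2 \right)}\right) \left(-132\right) = -11 + - 6 \left(-3 + \left(5 - \frac{4}{9}\right)\right) \left(-132\right) = -11 + - 6 \left(-3 + \frac{41}{9}\right) \left(-132\right) = -11 + \left(-6\right) \frac{14}{9} \left(-132\right) = -11 - -1232 = -11 + 1232 = 1221$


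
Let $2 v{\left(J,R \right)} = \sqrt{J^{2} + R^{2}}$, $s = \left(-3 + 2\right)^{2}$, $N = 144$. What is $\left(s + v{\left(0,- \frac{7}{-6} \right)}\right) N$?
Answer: $228$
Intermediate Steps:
$s = 1$ ($s = \left(-1\right)^{2} = 1$)
$v{\left(J,R \right)} = \frac{\sqrt{J^{2} + R^{2}}}{2}$
$\left(s + v{\left(0,- \frac{7}{-6} \right)}\right) N = \left(1 + \frac{\sqrt{0^{2} + \left(- \frac{7}{-6}\right)^{2}}}{2}\right) 144 = \left(1 + \frac{\sqrt{0 + \left(\left(-7\right) \left(- \frac{1}{6}\right)\right)^{2}}}{2}\right) 144 = \left(1 + \frac{\sqrt{0 + \left(\frac{7}{6}\right)^{2}}}{2}\right) 144 = \left(1 + \frac{\sqrt{0 + \frac{49}{36}}}{2}\right) 144 = \left(1 + \frac{\sqrt{\frac{49}{36}}}{2}\right) 144 = \left(1 + \frac{1}{2} \cdot \frac{7}{6}\right) 144 = \left(1 + \frac{7}{12}\right) 144 = \frac{19}{12} \cdot 144 = 228$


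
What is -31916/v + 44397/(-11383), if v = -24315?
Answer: -716213227/276777645 ≈ -2.5877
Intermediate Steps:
-31916/v + 44397/(-11383) = -31916/(-24315) + 44397/(-11383) = -31916*(-1/24315) + 44397*(-1/11383) = 31916/24315 - 44397/11383 = -716213227/276777645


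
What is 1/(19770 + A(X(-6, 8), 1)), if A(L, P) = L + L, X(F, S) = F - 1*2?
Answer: 1/19754 ≈ 5.0623e-5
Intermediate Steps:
X(F, S) = -2 + F (X(F, S) = F - 2 = -2 + F)
A(L, P) = 2*L
1/(19770 + A(X(-6, 8), 1)) = 1/(19770 + 2*(-2 - 6)) = 1/(19770 + 2*(-8)) = 1/(19770 - 16) = 1/19754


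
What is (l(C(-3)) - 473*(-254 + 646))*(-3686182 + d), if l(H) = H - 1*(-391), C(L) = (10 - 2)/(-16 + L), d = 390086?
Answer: 11587369454368/19 ≈ 6.0986e+11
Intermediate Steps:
C(L) = 8/(-16 + L)
l(H) = 391 + H (l(H) = H + 391 = 391 + H)
(l(C(-3)) - 473*(-254 + 646))*(-3686182 + d) = ((391 + 8/(-16 - 3)) - 473*(-254 + 646))*(-3686182 + 390086) = ((391 + 8/(-19)) - 473*392)*(-3296096) = ((391 + 8*(-1/19)) - 185416)*(-3296096) = ((391 - 8/19) - 185416)*(-3296096) = (7421/19 - 185416)*(-3296096) = -3515483/19*(-3296096) = 11587369454368/19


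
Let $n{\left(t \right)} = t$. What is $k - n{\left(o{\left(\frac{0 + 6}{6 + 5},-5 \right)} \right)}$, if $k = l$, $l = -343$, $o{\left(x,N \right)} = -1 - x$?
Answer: $- \frac{3756}{11} \approx -341.45$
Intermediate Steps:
$k = -343$
$k - n{\left(o{\left(\frac{0 + 6}{6 + 5},-5 \right)} \right)} = -343 - \left(-1 - \frac{0 + 6}{6 + 5}\right) = -343 - \left(-1 - \frac{6}{11}\right) = -343 - - \frac{17}{11} = -343 + \frac{17}{11} = - \frac{3756}{11}$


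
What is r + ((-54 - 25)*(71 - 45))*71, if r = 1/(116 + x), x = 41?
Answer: -22895937/157 ≈ -1.4583e+5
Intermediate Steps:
r = 1/157 (r = 1/(116 + 41) = 1/157 ≈ 0.0063694)
r + ((-54 - 25)*(71 - 45))*71 = 1/157 + ((-54 - 25)*(71 - 45))*71 = 1/157 - 79*26*71 = 1/157 - 2054*71 = 1/157 - 145834 = -22895937/157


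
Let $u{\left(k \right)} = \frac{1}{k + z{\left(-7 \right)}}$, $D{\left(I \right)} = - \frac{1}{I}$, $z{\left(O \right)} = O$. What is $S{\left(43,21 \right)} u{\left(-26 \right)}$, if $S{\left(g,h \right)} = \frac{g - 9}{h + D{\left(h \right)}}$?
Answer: $- \frac{119}{2420} \approx -0.049174$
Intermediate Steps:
$u{\left(k \right)} = \frac{1}{-7 + k}$ ($u{\left(k \right)} = \frac{1}{k - 7} = \frac{1}{-7 + k}$)
$S{\left(g,h \right)} = \frac{-9 + g}{h - \frac{1}{h}}$ ($S{\left(g,h \right)} = \frac{g - 9}{h - \frac{1}{h}} = \frac{-9 + g}{h - \frac{1}{h}}$)
$S{\left(43,21 \right)} u{\left(-26 \right)} = \frac{21 \frac{1}{-1 + 21^{2}} \left(-9 + 43\right)}{-7 - 26} = \frac{21 \frac{1}{-1 + 441} \cdot 34}{-33} = 21 \cdot \frac{1}{440} \cdot 34 \left(- \frac{1}{33}\right) = \frac{357}{220} \left(- \frac{1}{33}\right) = - \frac{119}{2420}$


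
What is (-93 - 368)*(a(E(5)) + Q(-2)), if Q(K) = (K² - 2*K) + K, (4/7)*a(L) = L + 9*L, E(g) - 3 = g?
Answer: -67306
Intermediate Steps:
E(g) = 3 + g
a(L) = 35*L/2 (a(L) = 7*(L + 9*L)/4 = 7*(10*L)/4 = 35*L/2)
Q(K) = K² - K
(-93 - 368)*(a(E(5)) + Q(-2)) = (-93 - 368)*(35*(3 + 5)/2 - 2*(-1 - 2)) = -461*((35/2)*8 - 2*(-3)) = -461*(140 + 6) = -461*146 = -67306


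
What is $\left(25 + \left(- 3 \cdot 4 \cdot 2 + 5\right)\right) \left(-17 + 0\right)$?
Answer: $-102$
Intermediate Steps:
$\left(25 + \left(- 3 \cdot 4 \cdot 2 + 5\right)\right) \left(-17 + 0\right) = \left(25 + \left(\left(-3\right) 8 + 5\right)\right) \left(-17\right) = \left(25 + \left(-24 + 5\right)\right) \left(-17\right) = \left(25 - 19\right) \left(-17\right) = 6 \left(-17\right) = -102$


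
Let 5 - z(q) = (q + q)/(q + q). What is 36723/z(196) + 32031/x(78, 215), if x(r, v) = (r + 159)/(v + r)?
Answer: 15414561/316 ≈ 48780.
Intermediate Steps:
x(r, v) = (159 + r)/(r + v)
z(q) = 4 (z(q) = 5 - (q + q)/(q + q) = 5 - 2*q/(2*q) = 5 - 2*q*1/(2*q) = 5 - 1*1 = 5 - 1 = 4)
36723/z(196) + 32031/x(78, 215) = 36723/4 + 32031/(((159 + 78)/(78 + 215))) = 36723*(¼) + 32031/((237/293)) = 36723/4 + 32031/(((1/293)*237)) = 36723/4 + 32031/(237/293) = 36723/4 + 32031*(293/237) = 36723/4 + 3128361/79 = 15414561/316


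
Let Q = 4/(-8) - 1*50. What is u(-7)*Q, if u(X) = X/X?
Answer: -101/2 ≈ -50.500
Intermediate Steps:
u(X) = 1
Q = -101/2 (Q = 4*(-⅛) - 50 = -½ - 50 = -101/2 ≈ -50.500)
u(-7)*Q = 1*(-101/2) = -101/2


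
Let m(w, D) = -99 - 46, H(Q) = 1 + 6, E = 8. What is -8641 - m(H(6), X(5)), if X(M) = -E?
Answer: -8496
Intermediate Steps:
H(Q) = 7
X(M) = -8 (X(M) = -1*8 = -8)
m(w, D) = -145
-8641 - m(H(6), X(5)) = -8641 - 1*(-145) = -8641 + 145 = -8496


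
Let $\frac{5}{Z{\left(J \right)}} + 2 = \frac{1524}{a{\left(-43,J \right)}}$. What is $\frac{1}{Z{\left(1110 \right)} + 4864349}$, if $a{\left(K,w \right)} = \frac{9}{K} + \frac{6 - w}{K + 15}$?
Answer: $\frac{145038}{705515469937} \approx 2.0558 \cdot 10^{-7}$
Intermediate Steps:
$a{\left(K,w \right)} = \frac{9}{K} + \frac{6 - w}{15 + K}$
$Z{\left(J \right)} = \frac{5}{-2 + \frac{1524}{- \frac{255}{602} + \frac{J}{28}}}$ ($Z{\left(J \right)} = \frac{5}{-2 + \frac{1524}{\frac{1}{-43} \frac{1}{15 - 43} \left(135 + 15 \left(-43\right) - - 43 J\right)}} = \frac{5}{-2 + \frac{1524}{\left(- \frac{1}{43}\right) \frac{1}{-28} \left(135 - 645 + 43 J\right)}} = \frac{5}{-2 + \frac{1524}{\left(- \frac{1}{43}\right) \left(- \frac{1}{28}\right) \left(-510 + 43 J\right)}} = \frac{5}{-2 + \frac{1524}{- \frac{255}{602} + \frac{J}{28}}}$)
$\frac{1}{Z{\left(1110 \right)} + 4864349} = \frac{1}{\frac{5 \left(-510 + 43 \cdot 1110\right)}{2 \left(917958 - 47730\right)} + 4864349} = \frac{1}{\frac{5 \left(-510 + 47730\right)}{2 \left(917958 - 47730\right)} + 4864349} = \frac{1}{\frac{5}{2} \cdot \frac{1}{870228} \cdot 47220 + 4864349} = \frac{1}{\frac{19675}{145038} + 4864349} = \frac{1}{\frac{705515469937}{145038}} = \frac{145038}{705515469937}$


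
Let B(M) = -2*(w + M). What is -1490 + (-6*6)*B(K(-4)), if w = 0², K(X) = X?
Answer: -1778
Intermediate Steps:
w = 0
B(M) = -2*M (B(M) = -2*(0 + M) = -2*M)
-1490 + (-6*6)*B(K(-4)) = -1490 + (-6*6)*(-2*(-4)) = -1490 - 36*8 = -1490 - 288 = -1778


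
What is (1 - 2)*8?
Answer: -8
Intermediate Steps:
(1 - 2)*8 = -1*8 = -8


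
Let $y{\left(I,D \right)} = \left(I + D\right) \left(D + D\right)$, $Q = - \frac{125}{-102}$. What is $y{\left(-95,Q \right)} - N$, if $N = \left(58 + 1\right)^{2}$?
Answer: $- \frac{19303787}{5202} \approx -3710.8$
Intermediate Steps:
$Q = \frac{125}{102}$ ($Q = \left(-125\right) \left(- \frac{1}{102}\right) = \frac{125}{102} \approx 1.2255$)
$y{\left(I,D \right)} = 2 D \left(D + I\right)$ ($y{\left(I,D \right)} = \left(D + I\right) 2 D = 2 D \left(D + I\right)$)
$N = 3481$ ($N = 59^{2} = 3481$)
$y{\left(-95,Q \right)} - N = 2 \cdot \frac{125}{102} \left(\frac{125}{102} - 95\right) - 3481 = 2 \cdot \frac{125}{102} \left(- \frac{9565}{102}\right) - 3481 = - \frac{1195625}{5202} - 3481 = - \frac{19303787}{5202}$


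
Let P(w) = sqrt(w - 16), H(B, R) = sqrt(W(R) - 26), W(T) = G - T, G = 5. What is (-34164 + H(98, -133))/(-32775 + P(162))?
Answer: (34164 - 4*sqrt(7))/(32775 - sqrt(146)) ≈ 1.0424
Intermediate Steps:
W(T) = 5 - T
H(B, R) = sqrt(-21 - R) (H(B, R) = sqrt((5 - R) - 26) = sqrt(-21 - R))
P(w) = sqrt(-16 + w)
(-34164 + H(98, -133))/(-32775 + P(162)) = (-34164 + sqrt(-21 - 1*(-133)))/(-32775 + sqrt(-16 + 162)) = (-34164 + sqrt(-21 + 133))/(-32775 + sqrt(146)) = (-34164 + sqrt(112))/(-32775 + sqrt(146)) = (-34164 + 4*sqrt(7))/(-32775 + sqrt(146))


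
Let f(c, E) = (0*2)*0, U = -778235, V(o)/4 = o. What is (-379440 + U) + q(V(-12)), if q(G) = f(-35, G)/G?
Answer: -1157675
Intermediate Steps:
V(o) = 4*o
f(c, E) = 0 (f(c, E) = 0*0 = 0)
q(G) = 0 (q(G) = 0/G = 0)
(-379440 + U) + q(V(-12)) = (-379440 - 778235) + 0 = -1157675 + 0 = -1157675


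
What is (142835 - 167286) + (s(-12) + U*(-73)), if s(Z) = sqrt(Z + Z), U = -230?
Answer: -7661 + 2*I*sqrt(6) ≈ -7661.0 + 4.899*I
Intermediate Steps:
s(Z) = sqrt(2)*sqrt(Z) (s(Z) = sqrt(2*Z) = sqrt(2)*sqrt(Z))
(142835 - 167286) + (s(-12) + U*(-73)) = (142835 - 167286) + (sqrt(2)*sqrt(-12) - 230*(-73)) = -24451 + (sqrt(2)*(2*I*sqrt(3)) + 16790) = -24451 + (2*I*sqrt(6) + 16790) = -24451 + (16790 + 2*I*sqrt(6)) = -7661 + 2*I*sqrt(6)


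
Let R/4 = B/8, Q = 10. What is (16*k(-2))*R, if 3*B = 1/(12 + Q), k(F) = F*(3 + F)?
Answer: -8/33 ≈ -0.24242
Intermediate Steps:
B = 1/66 (B = 1/(3*(12 + 10)) = (⅓)/22 = (⅓)*(1/22) = 1/66 ≈ 0.015152)
R = 1/132 (R = 4*((1/66)/8) = 4*((1/66)*(⅛)) = 4*(1/528) = 1/132 ≈ 0.0075758)
(16*k(-2))*R = (16*(-2*(3 - 2)))*(1/132) = (16*(-2*1))*(1/132) = (16*(-2))*(1/132) = -32*1/132 = -8/33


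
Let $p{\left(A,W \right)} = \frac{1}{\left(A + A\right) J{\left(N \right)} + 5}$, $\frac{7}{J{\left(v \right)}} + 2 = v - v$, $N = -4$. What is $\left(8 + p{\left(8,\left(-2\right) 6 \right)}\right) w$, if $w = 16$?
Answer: $\frac{6512}{51} \approx 127.69$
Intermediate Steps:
$J{\left(v \right)} = - \frac{7}{2}$ ($J{\left(v \right)} = \frac{7}{-2 + \left(v - v\right)} = \frac{7}{-2 + 0} = \frac{7}{-2} = 7 \left(- \frac{1}{2}\right) = - \frac{7}{2}$)
$p{\left(A,W \right)} = \frac{1}{5 - 7 A}$ ($p{\left(A,W \right)} = \frac{1}{\left(A + A\right) \left(- \frac{7}{2}\right) + 5} = \frac{1}{2 A \left(- \frac{7}{2}\right) + 5} = \frac{1}{- 7 A + 5} = \frac{1}{5 - 7 A}$)
$\left(8 + p{\left(8,\left(-2\right) 6 \right)}\right) w = \left(8 + \frac{1}{5 - 56}\right) 16 = \left(8 + \frac{1}{-51}\right) 16 = \left(8 - \frac{1}{51}\right) 16 = \frac{407}{51} \cdot 16 = \frac{6512}{51}$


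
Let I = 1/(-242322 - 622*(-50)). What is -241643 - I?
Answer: -51040317745/211222 ≈ -2.4164e+5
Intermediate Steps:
I = -1/211222 (I = 1/(-242322 + 31100) = 1/(-211222) = -1/211222 ≈ -4.7344e-6)
-241643 - I = -241643 - 1*(-1/211222) = -241643 + 1/211222 = -51040317745/211222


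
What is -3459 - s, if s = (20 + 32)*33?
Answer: -5175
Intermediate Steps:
s = 1716 (s = 52*33 = 1716)
-3459 - s = -3459 - 1*1716 = -3459 - 1716 = -5175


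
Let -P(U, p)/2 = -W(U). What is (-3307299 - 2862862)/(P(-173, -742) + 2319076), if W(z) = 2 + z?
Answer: -6170161/2318734 ≈ -2.6610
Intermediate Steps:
P(U, p) = 4 + 2*U (P(U, p) = -(-2)*(2 + U) = -2*(-2 - U) = 4 + 2*U)
(-3307299 - 2862862)/(P(-173, -742) + 2319076) = (-3307299 - 2862862)/((4 + 2*(-173)) + 2319076) = -6170161/((4 - 346) + 2319076) = -6170161/(-342 + 2319076) = -6170161/2318734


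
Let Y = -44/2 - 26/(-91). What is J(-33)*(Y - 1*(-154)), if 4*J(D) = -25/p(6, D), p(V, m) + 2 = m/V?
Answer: 2315/21 ≈ 110.24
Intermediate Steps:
p(V, m) = -2 + m/V
Y = -152/7 (Y = -44*1/2 - 26*(-1/91) = -22 + 2/7 = -152/7 ≈ -21.714)
J(D) = -25/(4*(-2 + D/6)) (J(D) = (-25/(-2 + D/6))/4 = -25/(4*(-2 + D/6)))
J(-33)*(Y - 1*(-154)) = (-75/(-24 + 2*(-33)))*(-152/7 - 1*(-154)) = (-75/(-24 - 66))*(-152/7 + 154) = -75/(-90)*(926/7) = -75*(-1/90)*(926/7) = (5/6)*(926/7) = 2315/21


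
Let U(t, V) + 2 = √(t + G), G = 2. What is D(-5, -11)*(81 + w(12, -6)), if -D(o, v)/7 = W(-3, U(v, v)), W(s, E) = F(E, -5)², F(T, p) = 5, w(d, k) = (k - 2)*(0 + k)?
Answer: -22575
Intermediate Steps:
w(d, k) = k*(-2 + k) (w(d, k) = (-2 + k)*k = k*(-2 + k))
U(t, V) = -2 + √(2 + t) (U(t, V) = -2 + √(t + 2) = -2 + √(2 + t))
W(s, E) = 25 (W(s, E) = 5² = 25)
D(o, v) = -175 (D(o, v) = -7*25 = -175)
D(-5, -11)*(81 + w(12, -6)) = -175*(81 - 6*(-2 - 6)) = -175*(81 - 6*(-8)) = -175*(81 + 48) = -175*129 = -22575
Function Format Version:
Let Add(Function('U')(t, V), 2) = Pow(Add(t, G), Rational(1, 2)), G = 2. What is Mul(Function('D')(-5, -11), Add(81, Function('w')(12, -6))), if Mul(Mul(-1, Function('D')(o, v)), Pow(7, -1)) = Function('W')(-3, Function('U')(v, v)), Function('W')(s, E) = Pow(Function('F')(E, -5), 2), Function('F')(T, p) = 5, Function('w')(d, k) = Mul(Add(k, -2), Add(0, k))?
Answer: -22575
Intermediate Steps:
Function('w')(d, k) = Mul(k, Add(-2, k)) (Function('w')(d, k) = Mul(Add(-2, k), k) = Mul(k, Add(-2, k)))
Function('U')(t, V) = Add(-2, Pow(Add(2, t), Rational(1, 2))) (Function('U')(t, V) = Add(-2, Pow(Add(t, 2), Rational(1, 2))) = Add(-2, Pow(Add(2, t), Rational(1, 2))))
Function('W')(s, E) = 25 (Function('W')(s, E) = Pow(5, 2) = 25)
Function('D')(o, v) = -175 (Function('D')(o, v) = Mul(-7, 25) = -175)
Mul(Function('D')(-5, -11), Add(81, Function('w')(12, -6))) = Mul(-175, Add(81, Mul(-6, Add(-2, -6)))) = Mul(-175, Add(81, Mul(-6, -8))) = Mul(-175, Add(81, 48)) = Mul(-175, 129) = -22575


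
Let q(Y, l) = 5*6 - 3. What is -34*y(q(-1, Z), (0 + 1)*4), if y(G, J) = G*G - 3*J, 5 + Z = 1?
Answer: -24378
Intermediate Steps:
Z = -4 (Z = -5 + 1 = -4)
q(Y, l) = 27 (q(Y, l) = 30 - 3 = 27)
y(G, J) = G² - 3*J
-34*y(q(-1, Z), (0 + 1)*4) = -34*(27² - 3*(0 + 1)*4) = -34*(729 - 3*4) = -34*(729 - 12) = -34*717 = -24378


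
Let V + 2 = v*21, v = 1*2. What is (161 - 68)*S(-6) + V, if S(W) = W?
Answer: -518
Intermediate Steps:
v = 2
V = 40 (V = -2 + 2*21 = -2 + 42 = 40)
(161 - 68)*S(-6) + V = (161 - 68)*(-6) + 40 = 93*(-6) + 40 = -558 + 40 = -518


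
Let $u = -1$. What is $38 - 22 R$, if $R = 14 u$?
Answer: $346$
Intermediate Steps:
$R = -14$ ($R = 14 \left(-1\right) = -14$)
$38 - 22 R = 38 - -308 = 38 + 308 = 346$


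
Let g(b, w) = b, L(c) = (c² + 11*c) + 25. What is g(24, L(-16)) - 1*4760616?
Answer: -4760592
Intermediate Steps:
L(c) = 25 + c² + 11*c
g(24, L(-16)) - 1*4760616 = 24 - 1*4760616 = 24 - 4760616 = -4760592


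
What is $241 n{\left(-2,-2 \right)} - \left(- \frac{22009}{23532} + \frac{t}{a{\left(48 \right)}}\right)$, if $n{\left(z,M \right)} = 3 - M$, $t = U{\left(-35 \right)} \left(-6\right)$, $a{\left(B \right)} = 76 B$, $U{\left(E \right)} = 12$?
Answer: $\frac{1078384271}{894216} \approx 1206.0$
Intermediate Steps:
$t = -72$ ($t = 12 \left(-6\right) = -72$)
$241 n{\left(-2,-2 \right)} - \left(- \frac{22009}{23532} + \frac{t}{a{\left(48 \right)}}\right) = 241 \left(3 - -2\right) - \left(- \frac{22009}{23532} - \frac{72}{76 \cdot 48}\right) = 241 \left(3 + 2\right) - \left(\left(-22009\right) \frac{1}{23532} - \frac{72}{3648}\right) = 241 \cdot 5 - \left(- \frac{22009}{23532} - \frac{3}{152}\right) = 1205 - \left(- \frac{22009}{23532} - \frac{3}{152}\right) = 1205 - - \frac{853991}{894216} = 1205 + \frac{853991}{894216} = \frac{1078384271}{894216}$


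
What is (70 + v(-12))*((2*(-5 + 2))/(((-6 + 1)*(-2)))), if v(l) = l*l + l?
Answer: -606/5 ≈ -121.20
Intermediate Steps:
v(l) = l + l**2 (v(l) = l**2 + l = l + l**2)
(70 + v(-12))*((2*(-5 + 2))/(((-6 + 1)*(-2)))) = (70 - 12*(1 - 12))*((2*(-5 + 2))/(((-6 + 1)*(-2)))) = (70 - 12*(-11))*((2*(-3))/((-5*(-2)))) = (70 + 132)*(-6/10) = 202*(-6*1/10) = 202*(-3/5) = -606/5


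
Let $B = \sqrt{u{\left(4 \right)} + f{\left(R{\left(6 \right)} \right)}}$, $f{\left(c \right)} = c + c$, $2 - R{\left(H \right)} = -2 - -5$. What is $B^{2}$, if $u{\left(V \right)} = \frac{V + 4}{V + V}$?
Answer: $-1$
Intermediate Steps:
$R{\left(H \right)} = -1$ ($R{\left(H \right)} = 2 - \left(-2 - -5\right) = 2 - \left(-2 + 5\right) = 2 - 3 = -1$)
$f{\left(c \right)} = 2 c$
$u{\left(V \right)} = \frac{4 + V}{2 V}$
$B = i$ ($B = \sqrt{\frac{4 + 4}{2 \cdot 4} + 2 \left(-1\right)} = \sqrt{\frac{1}{2} \cdot \frac{1}{4} \cdot 8 - 2} = \sqrt{1 - 2} = \sqrt{-1} = i \approx 1.0 i$)
$B^{2} = i^{2} = -1$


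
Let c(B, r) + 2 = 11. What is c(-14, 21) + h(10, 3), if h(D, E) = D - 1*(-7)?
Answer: 26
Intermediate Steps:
c(B, r) = 9 (c(B, r) = -2 + 11 = 9)
h(D, E) = 7 + D (h(D, E) = D + 7 = 7 + D)
c(-14, 21) + h(10, 3) = 9 + (7 + 10) = 9 + 17 = 26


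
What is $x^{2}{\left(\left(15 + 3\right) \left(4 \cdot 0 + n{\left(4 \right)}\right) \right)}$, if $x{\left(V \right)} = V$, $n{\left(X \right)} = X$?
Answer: $5184$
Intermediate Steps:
$x^{2}{\left(\left(15 + 3\right) \left(4 \cdot 0 + n{\left(4 \right)}\right) \right)} = \left(\left(15 + 3\right) \left(4 \cdot 0 + 4\right)\right)^{2} = \left(18 \left(0 + 4\right)\right)^{2} = \left(18 \cdot 4\right)^{2} = 72^{2} = 5184$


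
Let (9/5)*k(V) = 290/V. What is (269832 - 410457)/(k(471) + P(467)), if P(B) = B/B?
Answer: -596109375/5689 ≈ -1.0478e+5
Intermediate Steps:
P(B) = 1
k(V) = 1450/(9*V) (k(V) = 5*(290/V)/9 = 1450/(9*V))
(269832 - 410457)/(k(471) + P(467)) = (269832 - 410457)/((1450/9)/471 + 1) = -140625/((1450/9)*(1/471) + 1) = -140625/(1450/4239 + 1) = -140625/5689/4239 = -140625*4239/5689 = -596109375/5689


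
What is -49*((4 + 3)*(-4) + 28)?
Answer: 0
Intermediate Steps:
-49*((4 + 3)*(-4) + 28) = -49*(7*(-4) + 28) = -49*(-28 + 28) = -49*0 = 0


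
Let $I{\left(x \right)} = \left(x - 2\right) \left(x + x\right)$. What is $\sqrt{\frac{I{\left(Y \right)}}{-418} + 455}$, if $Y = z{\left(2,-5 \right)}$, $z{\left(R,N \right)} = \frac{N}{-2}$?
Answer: $\frac{5 \sqrt{3179935}}{418} \approx 21.331$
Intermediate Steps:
$z{\left(R,N \right)} = - \frac{N}{2}$ ($z{\left(R,N \right)} = N \left(- \frac{1}{2}\right) = - \frac{N}{2}$)
$Y = \frac{5}{2}$ ($Y = \left(- \frac{1}{2}\right) \left(-5\right) = \frac{5}{2} \approx 2.5$)
$I{\left(x \right)} = 2 x \left(-2 + x\right)$ ($I{\left(x \right)} = \left(-2 + x\right) 2 x = 2 x \left(-2 + x\right)$)
$\sqrt{\frac{I{\left(Y \right)}}{-418} + 455} = \sqrt{\frac{2 \cdot \frac{5}{2} \left(-2 + \frac{5}{2}\right)}{-418} + 455} = \sqrt{2 \cdot \frac{5}{2} \cdot \frac{1}{2} \left(- \frac{1}{418}\right) + 455} = \sqrt{\frac{5}{2} \left(- \frac{1}{418}\right) + 455} = \sqrt{- \frac{5}{836} + 455} = \sqrt{\frac{380375}{836}} = \frac{5 \sqrt{3179935}}{418}$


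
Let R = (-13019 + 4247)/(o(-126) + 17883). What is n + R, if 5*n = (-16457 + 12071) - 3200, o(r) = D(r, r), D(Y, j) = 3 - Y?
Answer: -11390241/7505 ≈ -1517.7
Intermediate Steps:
o(r) = 3 - r
R = -731/1501 (R = (-13019 + 4247)/((3 - 1*(-126)) + 17883) = -8772/((3 + 126) + 17883) = -8772/(129 + 17883) = -8772/18012 = -8772*1/18012 = -731/1501 ≈ -0.48701)
n = -7586/5 (n = ((-16457 + 12071) - 3200)/5 = (-4386 - 3200)/5 = (⅕)*(-7586) = -7586/5 ≈ -1517.2)
n + R = -7586/5 - 731/1501 = -11390241/7505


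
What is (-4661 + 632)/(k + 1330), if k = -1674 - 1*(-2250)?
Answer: -4029/1906 ≈ -2.1138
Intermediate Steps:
k = 576 (k = -1674 + 2250 = 576)
(-4661 + 632)/(k + 1330) = (-4661 + 632)/(576 + 1330) = -4029/1906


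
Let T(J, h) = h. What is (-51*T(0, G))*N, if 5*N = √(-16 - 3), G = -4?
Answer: 204*I*√19/5 ≈ 177.84*I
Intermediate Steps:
N = I*√19/5 (N = √(-16 - 3)/5 = √(-19)/5 = (I*√19)/5 = I*√19/5 ≈ 0.87178*I)
(-51*T(0, G))*N = (-51*(-4))*(I*√19/5) = 204*(I*√19/5) = 204*I*√19/5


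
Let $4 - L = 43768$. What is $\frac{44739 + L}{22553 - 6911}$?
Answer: $\frac{325}{5214} \approx 0.062332$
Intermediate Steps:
$L = -43764$ ($L = 4 - 43768 = -43764$)
$\frac{44739 + L}{22553 - 6911} = \frac{44739 - 43764}{22553 - 6911} = \frac{975}{15642} = 975 \cdot \frac{1}{15642} = \frac{325}{5214}$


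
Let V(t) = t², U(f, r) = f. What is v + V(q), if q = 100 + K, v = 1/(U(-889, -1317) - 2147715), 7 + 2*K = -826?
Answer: 107615248519/1074302 ≈ 1.0017e+5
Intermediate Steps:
K = -833/2 (K = -7/2 + (½)*(-826) = -7/2 - 413 = -833/2 ≈ -416.50)
v = -1/2148604 (v = 1/(-889 - 2147715) = 1/(-2148604) = -1/2148604 ≈ -4.6542e-7)
q = -633/2 (q = 100 - 833/2 = -633/2 ≈ -316.50)
v + V(q) = -1/2148604 + (-633/2)² = -1/2148604 + 400689/4 = 107615248519/1074302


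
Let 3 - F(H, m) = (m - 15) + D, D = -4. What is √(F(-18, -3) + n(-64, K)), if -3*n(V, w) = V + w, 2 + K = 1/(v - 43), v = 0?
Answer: 4*√48891/129 ≈ 6.8562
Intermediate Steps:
F(H, m) = 22 - m (F(H, m) = 3 - ((m - 15) - 4) = 3 - ((-15 + m) - 4) = 3 - (-19 + m) = 3 + (19 - m) = 22 - m)
K = -87/43 (K = -2 + 1/(0 - 43) = -2 + 1/(-43) = -2 - 1/43 = -87/43 ≈ -2.0233)
n(V, w) = -V/3 - w/3 (n(V, w) = -(V + w)/3 = -V/3 - w/3)
√(F(-18, -3) + n(-64, K)) = √((22 - 1*(-3)) + (-⅓*(-64) - ⅓*(-87/43))) = √((22 + 3) + (64/3 + 29/43)) = √(25 + 2839/129) = √(6064/129) = 4*√48891/129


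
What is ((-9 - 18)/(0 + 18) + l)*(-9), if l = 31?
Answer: -531/2 ≈ -265.50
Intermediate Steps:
((-9 - 18)/(0 + 18) + l)*(-9) = ((-9 - 18)/(0 + 18) + 31)*(-9) = (-27/18 + 31)*(-9) = (-27*1/18 + 31)*(-9) = (-3/2 + 31)*(-9) = (59/2)*(-9) = -531/2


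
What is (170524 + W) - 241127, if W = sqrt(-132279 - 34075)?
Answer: -70603 + I*sqrt(166354) ≈ -70603.0 + 407.87*I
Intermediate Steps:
W = I*sqrt(166354) (W = sqrt(-166354) = I*sqrt(166354) ≈ 407.87*I)
(170524 + W) - 241127 = (170524 + I*sqrt(166354)) - 241127 = -70603 + I*sqrt(166354)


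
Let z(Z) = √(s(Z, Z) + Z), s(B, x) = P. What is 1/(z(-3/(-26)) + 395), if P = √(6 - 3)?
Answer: 1/(395 + √(3/26 + √3)) ≈ 0.0025230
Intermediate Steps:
P = √3 ≈ 1.7320
s(B, x) = √3
z(Z) = √(Z + √3) (z(Z) = √(√3 + Z) = √(Z + √3))
1/(z(-3/(-26)) + 395) = 1/(√(-3/(-26) + √3) + 395) = 1/(√(-3*(-1/26) + √3) + 395) = 1/(√(3/26 + √3) + 395) = 1/(395 + √(3/26 + √3))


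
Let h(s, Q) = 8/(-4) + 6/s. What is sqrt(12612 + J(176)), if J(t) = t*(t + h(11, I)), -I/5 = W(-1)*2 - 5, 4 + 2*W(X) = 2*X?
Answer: 2*sqrt(10833) ≈ 208.16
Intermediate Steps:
W(X) = -2 + X (W(X) = -2 + (2*X)/2 = -2 + X)
I = 55 (I = -5*((-2 - 1)*2 - 5) = -5*(-3*2 - 5) = -5*(-6 - 5) = -5*(-11) = 55)
h(s, Q) = -2 + 6/s (h(s, Q) = 8*(-1/4) + 6/s = -2 + 6/s)
J(t) = t*(-16/11 + t) (J(t) = t*(t + (-2 + 6/11)) = t*(t - 16/11) = t*(-16/11 + t))
sqrt(12612 + J(176)) = sqrt(12612 + (1/11)*176*(-16 + 11*176)) = sqrt(12612 + (1/11)*176*(-16 + 1936)) = sqrt(12612 + (1/11)*176*1920) = sqrt(12612 + 30720) = sqrt(43332) = 2*sqrt(10833)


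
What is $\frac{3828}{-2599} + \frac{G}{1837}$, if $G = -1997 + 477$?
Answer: $- \frac{10982516}{4774363} \approx -2.3003$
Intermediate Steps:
$G = -1520$
$\frac{3828}{-2599} + \frac{G}{1837} = \frac{3828}{-2599} - \frac{1520}{1837} = 3828 \left(- \frac{1}{2599}\right) - \frac{1520}{1837} = - \frac{3828}{2599} - \frac{1520}{1837} = - \frac{10982516}{4774363}$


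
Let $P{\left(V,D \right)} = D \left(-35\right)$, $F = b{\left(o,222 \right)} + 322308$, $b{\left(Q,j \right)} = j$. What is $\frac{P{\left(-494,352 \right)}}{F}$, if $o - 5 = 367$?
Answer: $- \frac{1232}{32253} \approx -0.038198$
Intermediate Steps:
$o = 372$ ($o = 5 + 367 = 372$)
$F = 322530$ ($F = 222 + 322308 = 322530$)
$P{\left(V,D \right)} = - 35 D$
$\frac{P{\left(-494,352 \right)}}{F} = \frac{\left(-35\right) 352}{322530} = \left(-12320\right) \frac{1}{322530} = - \frac{1232}{32253}$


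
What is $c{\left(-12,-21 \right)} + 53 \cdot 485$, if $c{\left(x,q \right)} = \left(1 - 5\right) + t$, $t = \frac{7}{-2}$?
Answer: $\frac{51395}{2} \approx 25698.0$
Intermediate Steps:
$t = - \frac{7}{2}$ ($t = 7 \left(- \frac{1}{2}\right) = - \frac{7}{2} \approx -3.5$)
$c{\left(x,q \right)} = - \frac{15}{2}$ ($c{\left(x,q \right)} = \left(1 - 5\right) - \frac{7}{2} = -4 - \frac{7}{2} = - \frac{15}{2}$)
$c{\left(-12,-21 \right)} + 53 \cdot 485 = - \frac{15}{2} + 53 \cdot 485 = - \frac{15}{2} + 25705 = \frac{51395}{2}$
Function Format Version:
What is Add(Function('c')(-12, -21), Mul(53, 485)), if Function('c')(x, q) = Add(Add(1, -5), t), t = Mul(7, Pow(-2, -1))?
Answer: Rational(51395, 2) ≈ 25698.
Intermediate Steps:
t = Rational(-7, 2) (t = Mul(7, Rational(-1, 2)) = Rational(-7, 2) ≈ -3.5000)
Function('c')(x, q) = Rational(-15, 2) (Function('c')(x, q) = Add(Add(1, -5), Rational(-7, 2)) = Add(-4, Rational(-7, 2)) = Rational(-15, 2))
Add(Function('c')(-12, -21), Mul(53, 485)) = Add(Rational(-15, 2), Mul(53, 485)) = Add(Rational(-15, 2), 25705) = Rational(51395, 2)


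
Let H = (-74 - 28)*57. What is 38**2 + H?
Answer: -4370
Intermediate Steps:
H = -5814 (H = -102*57 = -5814)
38**2 + H = 38**2 - 5814 = 1444 - 5814 = -4370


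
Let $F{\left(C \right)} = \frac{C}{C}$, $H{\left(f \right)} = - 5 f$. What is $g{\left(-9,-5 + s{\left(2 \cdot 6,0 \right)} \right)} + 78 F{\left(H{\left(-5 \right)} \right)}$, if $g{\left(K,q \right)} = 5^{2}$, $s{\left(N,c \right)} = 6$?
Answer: $103$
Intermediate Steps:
$g{\left(K,q \right)} = 25$
$F{\left(C \right)} = 1$
$g{\left(-9,-5 + s{\left(2 \cdot 6,0 \right)} \right)} + 78 F{\left(H{\left(-5 \right)} \right)} = 25 + 78 \cdot 1 = 25 + 78 = 103$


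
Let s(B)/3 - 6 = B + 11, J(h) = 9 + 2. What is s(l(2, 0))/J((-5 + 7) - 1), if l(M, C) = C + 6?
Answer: 69/11 ≈ 6.2727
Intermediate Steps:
l(M, C) = 6 + C
J(h) = 11
s(B) = 51 + 3*B (s(B) = 18 + 3*(B + 11) = 18 + 3*(11 + B) = 18 + (33 + 3*B) = 51 + 3*B)
s(l(2, 0))/J((-5 + 7) - 1) = (51 + 3*(6 + 0))/11 = (51 + 3*6)*(1/11) = (51 + 18)*(1/11) = 69*(1/11) = 69/11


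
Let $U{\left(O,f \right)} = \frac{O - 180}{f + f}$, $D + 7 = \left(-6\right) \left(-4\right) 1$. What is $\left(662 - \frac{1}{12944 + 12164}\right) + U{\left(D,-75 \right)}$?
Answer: $\frac{1248658427}{1883100} \approx 663.09$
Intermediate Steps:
$D = 17$ ($D = -7 + \left(-6\right) \left(-4\right) 1 = -7 + 24 \cdot 1 = -7 + 24 = 17$)
$U{\left(O,f \right)} = \frac{-180 + O}{2 f}$
$\left(662 - \frac{1}{12944 + 12164}\right) + U{\left(D,-75 \right)} = \left(662 - \frac{1}{12944 + 12164}\right) + \frac{-180 + 17}{2 \left(-75\right)} = \left(662 - \frac{1}{25108}\right) + \frac{1}{2} \left(- \frac{1}{75}\right) \left(-163\right) = \left(662 - \frac{1}{25108}\right) + \frac{163}{150} = \frac{16621495}{25108} + \frac{163}{150} = \frac{1248658427}{1883100}$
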